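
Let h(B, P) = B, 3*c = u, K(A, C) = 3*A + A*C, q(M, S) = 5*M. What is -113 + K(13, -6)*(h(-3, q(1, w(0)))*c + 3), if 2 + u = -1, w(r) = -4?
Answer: -347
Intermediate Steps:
u = -3 (u = -2 - 1 = -3)
c = -1 (c = (⅓)*(-3) = -1)
-113 + K(13, -6)*(h(-3, q(1, w(0)))*c + 3) = -113 + (13*(3 - 6))*(-3*(-1) + 3) = -113 + (13*(-3))*(3 + 3) = -113 - 39*6 = -113 - 234 = -347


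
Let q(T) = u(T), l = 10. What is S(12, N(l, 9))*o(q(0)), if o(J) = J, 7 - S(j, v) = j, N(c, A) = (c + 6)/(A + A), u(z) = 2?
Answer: -10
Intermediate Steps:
q(T) = 2
N(c, A) = (6 + c)/(2*A) (N(c, A) = (6 + c)/((2*A)) = (6 + c)*(1/(2*A)) = (6 + c)/(2*A))
S(j, v) = 7 - j
S(12, N(l, 9))*o(q(0)) = (7 - 1*12)*2 = (7 - 12)*2 = -5*2 = -10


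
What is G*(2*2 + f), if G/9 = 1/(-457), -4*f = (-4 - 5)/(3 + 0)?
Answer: -171/1828 ≈ -0.093545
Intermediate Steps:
f = ¾ (f = -(-4 - 5)/(4*(3 + 0)) = -(-9)/(4*3) = -¼*(-3) = ¾ ≈ 0.75000)
G = -9/457 (G = 9*(1/(-457)) = 9*(1*(-1/457)) = 9*(-1/457) = -9/457 ≈ -0.019694)
G*(2*2 + f) = -9*(2*2 + ¾)/457 = -9*(4 + ¾)/457 = -9/457*19/4 = -171/1828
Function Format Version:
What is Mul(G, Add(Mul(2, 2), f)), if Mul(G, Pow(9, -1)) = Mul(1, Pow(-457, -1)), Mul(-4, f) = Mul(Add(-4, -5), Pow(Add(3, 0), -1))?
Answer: Rational(-171, 1828) ≈ -0.093545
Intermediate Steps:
f = Rational(3, 4) (f = Mul(Rational(-1, 4), Mul(Add(-4, -5), Pow(Add(3, 0), -1))) = Mul(Rational(-1, 4), Mul(-9, Pow(3, -1))) = Mul(Rational(-1, 4), Mul(-9, Rational(1, 3))) = Mul(Rational(-1, 4), -3) = Rational(3, 4) ≈ 0.75000)
G = Rational(-9, 457) (G = Mul(9, Mul(1, Pow(-457, -1))) = Mul(9, Mul(1, Rational(-1, 457))) = Mul(9, Rational(-1, 457)) = Rational(-9, 457) ≈ -0.019694)
Mul(G, Add(Mul(2, 2), f)) = Mul(Rational(-9, 457), Add(Mul(2, 2), Rational(3, 4))) = Mul(Rational(-9, 457), Add(4, Rational(3, 4))) = Mul(Rational(-9, 457), Rational(19, 4)) = Rational(-171, 1828)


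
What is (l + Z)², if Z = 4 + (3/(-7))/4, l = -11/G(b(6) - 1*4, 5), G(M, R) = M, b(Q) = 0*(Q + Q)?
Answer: 8649/196 ≈ 44.128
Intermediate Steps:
b(Q) = 0 (b(Q) = 0*(2*Q) = 0)
l = 11/4 (l = -11/(0 - 1*4) = -11/(0 - 4) = -11/(-4) = -11*(-¼) = 11/4 ≈ 2.7500)
Z = 109/28 (Z = 4 + (3*(-⅐))*(¼) = 4 - 3/7*¼ = 4 - 3/28 = 109/28 ≈ 3.8929)
(l + Z)² = (11/4 + 109/28)² = (93/14)² = 8649/196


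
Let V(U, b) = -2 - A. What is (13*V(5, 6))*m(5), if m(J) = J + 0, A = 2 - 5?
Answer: 65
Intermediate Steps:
A = -3
V(U, b) = 1 (V(U, b) = -2 - 1*(-3) = -2 + 3 = 1)
m(J) = J
(13*V(5, 6))*m(5) = (13*1)*5 = 13*5 = 65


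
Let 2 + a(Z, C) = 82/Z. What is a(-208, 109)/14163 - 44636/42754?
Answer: -10959555203/10495764968 ≈ -1.0442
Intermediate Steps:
a(Z, C) = -2 + 82/Z
a(-208, 109)/14163 - 44636/42754 = (-2 + 82/(-208))/14163 - 44636/42754 = (-2 + 82*(-1/208))*(1/14163) - 44636*1/42754 = (-2 - 41/104)*(1/14163) - 22318/21377 = -249/104*1/14163 - 22318/21377 = -83/490984 - 22318/21377 = -10959555203/10495764968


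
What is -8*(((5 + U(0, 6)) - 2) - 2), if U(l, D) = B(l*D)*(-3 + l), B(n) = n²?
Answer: -8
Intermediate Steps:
U(l, D) = D²*l²*(-3 + l) (U(l, D) = (l*D)²*(-3 + l) = (D*l)²*(-3 + l) = (D²*l²)*(-3 + l) = D²*l²*(-3 + l))
-8*(((5 + U(0, 6)) - 2) - 2) = -8*(((5 + 6²*0²*(-3 + 0)) - 2) - 2) = -8*(((5 + 36*0*(-3)) - 2) - 2) = -8*(((5 + 0) - 2) - 2) = -8*((5 - 2) - 2) = -8*(3 - 2) = -8*1 = -8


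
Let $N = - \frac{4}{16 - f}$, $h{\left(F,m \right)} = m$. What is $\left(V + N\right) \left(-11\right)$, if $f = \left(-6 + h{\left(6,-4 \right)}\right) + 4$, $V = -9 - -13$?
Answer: $-42$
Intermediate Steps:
$V = 4$ ($V = -9 + 13 = 4$)
$f = -6$ ($f = \left(-6 - 4\right) + 4 = -10 + 4 = -6$)
$N = - \frac{2}{11}$ ($N = - \frac{4}{16 - -6} = - \frac{4}{16 + 6} = - \frac{4}{22} = \left(-4\right) \frac{1}{22} = - \frac{2}{11} \approx -0.18182$)
$\left(V + N\right) \left(-11\right) = \left(4 - \frac{2}{11}\right) \left(-11\right) = \frac{42}{11} \left(-11\right) = -42$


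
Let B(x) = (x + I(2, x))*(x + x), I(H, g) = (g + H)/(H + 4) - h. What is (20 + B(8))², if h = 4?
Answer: 110224/9 ≈ 12247.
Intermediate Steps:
I(H, g) = -4 + (H + g)/(4 + H) (I(H, g) = (g + H)/(H + 4) - 1*4 = (H + g)/(4 + H) - 4 = -4 + (H + g)/(4 + H))
B(x) = 2*x*(-11/3 + 7*x/6) (B(x) = (x + (-16 + x - 3*2)/(4 + 2))*(x + x) = (x + (-16 + x - 6)/6)*(2*x) = (x + (-22 + x)/6)*(2*x) = (x + (-11/3 + x/6))*(2*x) = (-11/3 + 7*x/6)*(2*x) = 2*x*(-11/3 + 7*x/6))
(20 + B(8))² = (20 + (⅓)*8*(-22 + 7*8))² = (20 + (⅓)*8*(-22 + 56))² = (20 + (⅓)*8*34)² = (20 + 272/3)² = (332/3)² = 110224/9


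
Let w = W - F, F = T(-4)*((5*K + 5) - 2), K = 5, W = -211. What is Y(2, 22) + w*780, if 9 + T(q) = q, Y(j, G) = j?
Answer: 119342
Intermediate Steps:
T(q) = -9 + q
F = -364 (F = (-9 - 4)*((5*5 + 5) - 2) = -13*((25 + 5) - 2) = -13*(30 - 2) = -13*28 = -364)
w = 153 (w = -211 - 1*(-364) = -211 + 364 = 153)
Y(2, 22) + w*780 = 2 + 153*780 = 2 + 119340 = 119342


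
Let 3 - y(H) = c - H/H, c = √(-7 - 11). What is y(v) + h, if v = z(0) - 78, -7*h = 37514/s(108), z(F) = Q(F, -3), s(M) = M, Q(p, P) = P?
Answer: -17245/378 - 3*I*√2 ≈ -45.622 - 4.2426*I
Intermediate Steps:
z(F) = -3
h = -18757/378 (h = -37514/(7*108) = -⅐*18757/54 = -18757/378 ≈ -49.622)
v = -81 (v = -3 - 78 = -81)
c = 3*I*√2 (c = √(-18) = 3*I*√2 ≈ 4.2426*I)
y(H) = 4 - 3*I*√2 (y(H) = 3 - (3*I*√2 - H/H) = 3 - (3*I*√2 - 1*1) = 3 - (3*I*√2 - 1) = 3 - (-1 + 3*I*√2) = 3 + (1 - 3*I*√2) = 4 - 3*I*√2)
y(v) + h = (4 - 3*I*√2) - 18757/378 = -17245/378 - 3*I*√2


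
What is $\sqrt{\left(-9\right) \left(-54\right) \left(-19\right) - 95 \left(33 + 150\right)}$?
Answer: $i \sqrt{26619} \approx 163.15 i$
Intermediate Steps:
$\sqrt{\left(-9\right) \left(-54\right) \left(-19\right) - 95 \left(33 + 150\right)} = \sqrt{486 \left(-19\right) - 17385} = \sqrt{-9234 - 17385} = \sqrt{-26619} = i \sqrt{26619}$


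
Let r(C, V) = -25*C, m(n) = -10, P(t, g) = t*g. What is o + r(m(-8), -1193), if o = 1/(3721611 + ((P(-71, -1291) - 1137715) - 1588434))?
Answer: 271780751/1087123 ≈ 250.00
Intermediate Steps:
P(t, g) = g*t
o = 1/1087123 (o = 1/(3721611 + ((-1291*(-71) - 1137715) - 1588434)) = 1/(3721611 + ((91661 - 1137715) - 1588434)) = 1/(3721611 + (-1046054 - 1588434)) = 1/(3721611 - 2634488) = 1/1087123 ≈ 9.1986e-7)
o + r(m(-8), -1193) = 1/1087123 - 25*(-10) = 1/1087123 + 250 = 271780751/1087123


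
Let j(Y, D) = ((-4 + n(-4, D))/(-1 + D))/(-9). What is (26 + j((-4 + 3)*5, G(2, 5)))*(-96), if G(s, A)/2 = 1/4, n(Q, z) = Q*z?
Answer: -2368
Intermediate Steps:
G(s, A) = ½ (G(s, A) = 2/4 = 2*(¼) = ½)
j(Y, D) = -(-4 - 4*D)/(9*(-1 + D)) (j(Y, D) = ((-4 - 4*D)/(-1 + D))/(-9) = ((-4 - 4*D)/(-1 + D))*(-⅑) = -(-4 - 4*D)/(9*(-1 + D)))
(26 + j((-4 + 3)*5, G(2, 5)))*(-96) = (26 + 4*(1 + ½)/(9*(-1 + ½)))*(-96) = (26 + (4/9)*(3/2)/(-½))*(-96) = (26 + (4/9)*(-2)*(3/2))*(-96) = (26 - 4/3)*(-96) = (74/3)*(-96) = -2368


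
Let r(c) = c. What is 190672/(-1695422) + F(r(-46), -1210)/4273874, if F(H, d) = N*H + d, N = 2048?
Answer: -244170469931/1811505001207 ≈ -0.13479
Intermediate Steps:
F(H, d) = d + 2048*H (F(H, d) = 2048*H + d = d + 2048*H)
190672/(-1695422) + F(r(-46), -1210)/4273874 = 190672/(-1695422) + (-1210 + 2048*(-46))/4273874 = 190672*(-1/1695422) + (-1210 - 94208)*(1/4273874) = -95336/847711 - 95418*1/4273874 = -95336/847711 - 47709/2136937 = -244170469931/1811505001207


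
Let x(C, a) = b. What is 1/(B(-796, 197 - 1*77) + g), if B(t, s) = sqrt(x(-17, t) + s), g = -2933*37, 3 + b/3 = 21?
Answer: -108521/11776807267 - sqrt(174)/11776807267 ≈ -9.2159e-6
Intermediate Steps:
b = 54 (b = -9 + 3*21 = -9 + 63 = 54)
x(C, a) = 54
g = -108521
B(t, s) = sqrt(54 + s)
1/(B(-796, 197 - 1*77) + g) = 1/(sqrt(54 + (197 - 1*77)) - 108521) = 1/(sqrt(54 + (197 - 77)) - 108521) = 1/(sqrt(54 + 120) - 108521) = 1/(sqrt(174) - 108521) = 1/(-108521 + sqrt(174))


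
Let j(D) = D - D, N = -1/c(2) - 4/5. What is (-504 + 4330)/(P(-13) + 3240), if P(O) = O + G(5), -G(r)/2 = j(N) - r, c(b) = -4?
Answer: 3826/3237 ≈ 1.1820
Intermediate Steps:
N = -11/20 (N = -1/(-4) - 4/5 = -1*(-¼) - 4*⅕ = ¼ - ⅘ = -11/20 ≈ -0.55000)
j(D) = 0
G(r) = 2*r (G(r) = -2*(0 - r) = -(-2)*r = 2*r)
P(O) = 10 + O (P(O) = O + 2*5 = O + 10 = 10 + O)
(-504 + 4330)/(P(-13) + 3240) = (-504 + 4330)/((10 - 13) + 3240) = 3826/(-3 + 3240) = 3826/3237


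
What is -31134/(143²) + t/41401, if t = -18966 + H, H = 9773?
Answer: -1476966391/846609049 ≈ -1.7446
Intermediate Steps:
t = -9193 (t = -18966 + 9773 = -9193)
-31134/(143²) + t/41401 = -31134/(143²) - 9193/41401 = -31134/20449 - 9193*1/41401 = -31134*1/20449 - 9193/41401 = -31134/20449 - 9193/41401 = -1476966391/846609049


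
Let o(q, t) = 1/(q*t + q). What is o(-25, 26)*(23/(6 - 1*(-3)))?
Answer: -23/6075 ≈ -0.0037860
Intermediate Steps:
o(q, t) = 1/(q + q*t)
o(-25, 26)*(23/(6 - 1*(-3))) = (1/((-25)*(1 + 26)))*(23/(6 - 1*(-3))) = (-1/25/27)*(23/(6 + 3)) = (-1/25*1/27)*(23/9) = -23/(675*9) = -1/675*23/9 = -23/6075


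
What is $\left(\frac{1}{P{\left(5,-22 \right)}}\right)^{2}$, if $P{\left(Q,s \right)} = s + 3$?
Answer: $\frac{1}{361} \approx 0.0027701$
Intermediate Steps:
$P{\left(Q,s \right)} = 3 + s$
$\left(\frac{1}{P{\left(5,-22 \right)}}\right)^{2} = \left(\frac{1}{3 - 22}\right)^{2} = \left(\frac{1}{-19}\right)^{2} = \left(- \frac{1}{19}\right)^{2} = \frac{1}{361}$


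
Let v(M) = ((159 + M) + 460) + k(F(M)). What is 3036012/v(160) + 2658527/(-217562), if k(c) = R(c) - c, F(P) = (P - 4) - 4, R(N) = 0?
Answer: 219617982105/45470458 ≈ 4829.9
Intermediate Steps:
F(P) = -8 + P (F(P) = (-4 + P) - 4 = -8 + P)
k(c) = -c (k(c) = 0 - c = -c)
v(M) = 627 (v(M) = ((159 + M) + 460) - (-8 + M) = (619 + M) + (8 - M) = 627)
3036012/v(160) + 2658527/(-217562) = 3036012/627 + 2658527/(-217562) = 3036012*(1/627) + 2658527*(-1/217562) = 1012004/209 - 2658527/217562 = 219617982105/45470458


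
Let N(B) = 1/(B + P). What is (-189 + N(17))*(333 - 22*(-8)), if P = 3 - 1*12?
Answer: -769099/8 ≈ -96137.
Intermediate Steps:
P = -9 (P = 3 - 12 = -9)
N(B) = 1/(-9 + B) (N(B) = 1/(B - 9) = 1/(-9 + B))
(-189 + N(17))*(333 - 22*(-8)) = (-189 + 1/(-9 + 17))*(333 - 22*(-8)) = (-189 + 1/8)*(333 + 176) = (-189 + ⅛)*509 = -1511/8*509 = -769099/8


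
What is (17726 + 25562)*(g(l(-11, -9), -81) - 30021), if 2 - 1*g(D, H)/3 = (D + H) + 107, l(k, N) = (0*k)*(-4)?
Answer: -1302665784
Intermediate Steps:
l(k, N) = 0 (l(k, N) = 0*(-4) = 0)
g(D, H) = -315 - 3*D - 3*H (g(D, H) = 6 - 3*((D + H) + 107) = 6 - 3*(107 + D + H) = 6 + (-321 - 3*D - 3*H) = -315 - 3*D - 3*H)
(17726 + 25562)*(g(l(-11, -9), -81) - 30021) = (17726 + 25562)*((-315 - 3*0 - 3*(-81)) - 30021) = 43288*((-315 + 0 + 243) - 30021) = 43288*(-72 - 30021) = 43288*(-30093) = -1302665784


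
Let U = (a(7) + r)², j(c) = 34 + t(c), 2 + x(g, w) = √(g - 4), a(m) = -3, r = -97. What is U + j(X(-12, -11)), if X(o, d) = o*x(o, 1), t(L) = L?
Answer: 10058 - 48*I ≈ 10058.0 - 48.0*I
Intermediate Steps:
x(g, w) = -2 + √(-4 + g) (x(g, w) = -2 + √(g - 4) = -2 + √(-4 + g))
X(o, d) = o*(-2 + √(-4 + o))
j(c) = 34 + c
U = 10000 (U = (-3 - 97)² = (-100)² = 10000)
U + j(X(-12, -11)) = 10000 + (34 - 12*(-2 + √(-4 - 12))) = 10000 + (34 - 12*(-2 + √(-16))) = 10000 + (34 - 12*(-2 + 4*I)) = 10000 + (34 + (24 - 48*I)) = 10000 + (58 - 48*I) = 10058 - 48*I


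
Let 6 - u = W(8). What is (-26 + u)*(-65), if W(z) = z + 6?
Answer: 2210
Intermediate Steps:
W(z) = 6 + z
u = -8 (u = 6 - (6 + 8) = 6 - 1*14 = 6 - 14 = -8)
(-26 + u)*(-65) = (-26 - 8)*(-65) = -34*(-65) = 2210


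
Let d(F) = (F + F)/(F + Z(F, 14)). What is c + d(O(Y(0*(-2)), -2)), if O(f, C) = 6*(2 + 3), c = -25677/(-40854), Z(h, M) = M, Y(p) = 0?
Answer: 27129/13618 ≈ 1.9921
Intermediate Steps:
c = 8559/13618 (c = -25677*(-1/40854) = 8559/13618 ≈ 0.62851)
O(f, C) = 30 (O(f, C) = 6*5 = 30)
d(F) = 2*F/(14 + F) (d(F) = (F + F)/(F + 14) = (2*F)/(14 + F) = 2*F/(14 + F))
c + d(O(Y(0*(-2)), -2)) = 8559/13618 + 2*30/(14 + 30) = 8559/13618 + 2*30/44 = 8559/13618 + 2*30*(1/44) = 8559/13618 + 15/11 = 27129/13618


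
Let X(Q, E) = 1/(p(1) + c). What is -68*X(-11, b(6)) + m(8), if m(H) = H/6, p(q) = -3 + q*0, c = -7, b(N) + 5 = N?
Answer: 122/15 ≈ 8.1333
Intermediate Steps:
b(N) = -5 + N
p(q) = -3 (p(q) = -3 + 0 = -3)
X(Q, E) = -⅒ (X(Q, E) = 1/(-3 - 7) = 1/(-10) = -⅒)
m(H) = H/6 (m(H) = H*(⅙) = H/6)
-68*X(-11, b(6)) + m(8) = -68*(-⅒) + (⅙)*8 = 34/5 + 4/3 = 122/15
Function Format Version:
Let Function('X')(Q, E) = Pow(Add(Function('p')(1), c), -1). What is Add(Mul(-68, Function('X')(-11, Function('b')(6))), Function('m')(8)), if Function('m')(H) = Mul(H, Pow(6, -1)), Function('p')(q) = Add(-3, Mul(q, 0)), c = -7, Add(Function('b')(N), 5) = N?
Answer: Rational(122, 15) ≈ 8.1333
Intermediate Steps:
Function('b')(N) = Add(-5, N)
Function('p')(q) = -3 (Function('p')(q) = Add(-3, 0) = -3)
Function('X')(Q, E) = Rational(-1, 10) (Function('X')(Q, E) = Pow(Add(-3, -7), -1) = Pow(-10, -1) = Rational(-1, 10))
Function('m')(H) = Mul(Rational(1, 6), H) (Function('m')(H) = Mul(H, Rational(1, 6)) = Mul(Rational(1, 6), H))
Add(Mul(-68, Function('X')(-11, Function('b')(6))), Function('m')(8)) = Add(Mul(-68, Rational(-1, 10)), Mul(Rational(1, 6), 8)) = Add(Rational(34, 5), Rational(4, 3)) = Rational(122, 15)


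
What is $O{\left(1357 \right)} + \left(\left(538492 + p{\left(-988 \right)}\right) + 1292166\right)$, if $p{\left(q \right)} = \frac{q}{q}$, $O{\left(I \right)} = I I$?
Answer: $3672108$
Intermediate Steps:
$O{\left(I \right)} = I^{2}$
$p{\left(q \right)} = 1$
$O{\left(1357 \right)} + \left(\left(538492 + p{\left(-988 \right)}\right) + 1292166\right) = 1357^{2} + \left(\left(538492 + 1\right) + 1292166\right) = 1841449 + \left(538493 + 1292166\right) = 1841449 + 1830659 = 3672108$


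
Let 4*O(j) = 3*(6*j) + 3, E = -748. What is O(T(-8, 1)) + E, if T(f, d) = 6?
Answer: -2881/4 ≈ -720.25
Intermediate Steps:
O(j) = ¾ + 9*j/2 (O(j) = (3*(6*j) + 3)/4 = (18*j + 3)/4 = (3 + 18*j)/4 = ¾ + 9*j/2)
O(T(-8, 1)) + E = (¾ + (9/2)*6) - 748 = (¾ + 27) - 748 = 111/4 - 748 = -2881/4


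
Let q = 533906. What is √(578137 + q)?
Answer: √1112043 ≈ 1054.5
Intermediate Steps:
√(578137 + q) = √(578137 + 533906) = √1112043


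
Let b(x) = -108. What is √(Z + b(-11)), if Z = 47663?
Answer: √47555 ≈ 218.07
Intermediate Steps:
√(Z + b(-11)) = √(47663 - 108) = √47555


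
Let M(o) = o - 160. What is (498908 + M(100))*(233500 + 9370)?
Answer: 121155213760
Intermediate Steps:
M(o) = -160 + o
(498908 + M(100))*(233500 + 9370) = (498908 + (-160 + 100))*(233500 + 9370) = (498908 - 60)*242870 = 498848*242870 = 121155213760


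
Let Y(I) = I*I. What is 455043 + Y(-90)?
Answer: 463143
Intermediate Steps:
Y(I) = I²
455043 + Y(-90) = 455043 + (-90)² = 455043 + 8100 = 463143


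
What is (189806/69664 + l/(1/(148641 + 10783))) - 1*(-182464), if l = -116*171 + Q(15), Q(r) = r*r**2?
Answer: -91402511777097/34832 ≈ -2.6241e+9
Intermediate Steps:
Q(r) = r**3
l = -16461 (l = -116*171 + 15**3 = -19836 + 3375 = -16461)
(189806/69664 + l/(1/(148641 + 10783))) - 1*(-182464) = (189806/69664 - 16461/(1/(148641 + 10783))) - 1*(-182464) = (189806*(1/69664) - 16461/(1/159424)) + 182464 = (94903/34832 - 16461/1/159424) + 182464 = (94903/34832 - 16461*159424) + 182464 = (94903/34832 - 2624278464) + 182464 = -91408867363145/34832 + 182464 = -91402511777097/34832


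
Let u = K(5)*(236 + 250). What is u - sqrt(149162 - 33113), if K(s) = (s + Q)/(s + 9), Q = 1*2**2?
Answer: 2187/7 - sqrt(116049) ≈ -28.231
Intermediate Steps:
Q = 4 (Q = 1*4 = 4)
K(s) = (4 + s)/(9 + s) (K(s) = (s + 4)/(s + 9) = (4 + s)/(9 + s))
u = 2187/7 (u = ((4 + 5)/(9 + 5))*(236 + 250) = (9/14)*486 = 2187/7 ≈ 312.43)
u - sqrt(149162 - 33113) = 2187/7 - sqrt(149162 - 33113) = 2187/7 - sqrt(116049)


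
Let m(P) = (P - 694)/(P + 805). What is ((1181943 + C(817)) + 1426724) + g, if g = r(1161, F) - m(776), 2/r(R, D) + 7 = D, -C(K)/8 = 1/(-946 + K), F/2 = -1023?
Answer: 121363101353879/46523033 ≈ 2.6087e+6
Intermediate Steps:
F = -2046 (F = 2*(-1023) = -2046)
m(P) = (-694 + P)/(805 + P)
C(K) = -8/(-946 + K)
r(R, D) = 2/(-7 + D)
g = -171508/3245793 (g = 2/(-7 - 2046) - (-694 + 776)/(805 + 776) = 2/(-2053) - 82/1581 = 2*(-1/2053) - 82/1581 = -2/2053 - 1*82/1581 = -2/2053 - 82/1581 = -171508/3245793 ≈ -0.052840)
((1181943 + C(817)) + 1426724) + g = ((1181943 - 8/(-946 + 817)) + 1426724) - 171508/3245793 = ((1181943 - 8/(-129)) + 1426724) - 171508/3245793 = ((1181943 - 8*(-1/129)) + 1426724) - 171508/3245793 = ((1181943 + 8/129) + 1426724) - 171508/3245793 = (152470655/129 + 1426724) - 171508/3245793 = 336518051/129 - 171508/3245793 = 121363101353879/46523033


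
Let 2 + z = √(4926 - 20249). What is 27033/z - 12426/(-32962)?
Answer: 3*(-148506149*I + 2071*√15323)/(16481*(√15323 + 2*I)) ≈ -3.1505 - 218.33*I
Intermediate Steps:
z = -2 + I*√15323 (z = -2 + √(4926 - 20249) = -2 + √(-15323) = -2 + I*√15323 ≈ -2.0 + 123.79*I)
27033/z - 12426/(-32962) = 27033/(-2 + I*√15323) - 12426/(-32962) = 27033/(-2 + I*√15323) - 12426*(-1/32962) = 27033/(-2 + I*√15323) + 6213/16481 = 6213/16481 + 27033/(-2 + I*√15323)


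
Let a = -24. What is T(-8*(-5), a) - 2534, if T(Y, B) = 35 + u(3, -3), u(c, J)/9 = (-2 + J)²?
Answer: -2274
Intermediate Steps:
u(c, J) = 9*(-2 + J)²
T(Y, B) = 260 (T(Y, B) = 35 + 9*(-2 - 3)² = 35 + 9*(-5)² = 35 + 9*25 = 35 + 225 = 260)
T(-8*(-5), a) - 2534 = 260 - 2534 = -2274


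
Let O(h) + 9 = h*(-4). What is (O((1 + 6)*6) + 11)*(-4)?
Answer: 664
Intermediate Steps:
O(h) = -9 - 4*h (O(h) = -9 + h*(-4) = -9 - 4*h)
(O((1 + 6)*6) + 11)*(-4) = ((-9 - 4*(1 + 6)*6) + 11)*(-4) = ((-9 - 28*6) + 11)*(-4) = ((-9 - 4*42) + 11)*(-4) = ((-9 - 168) + 11)*(-4) = (-177 + 11)*(-4) = -166*(-4) = 664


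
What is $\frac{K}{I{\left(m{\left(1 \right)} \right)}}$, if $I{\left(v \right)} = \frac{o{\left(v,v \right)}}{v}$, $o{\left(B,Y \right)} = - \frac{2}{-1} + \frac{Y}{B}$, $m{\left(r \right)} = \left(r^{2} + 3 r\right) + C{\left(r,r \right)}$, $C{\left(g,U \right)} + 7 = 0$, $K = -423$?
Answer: $423$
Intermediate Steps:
$C{\left(g,U \right)} = -7$ ($C{\left(g,U \right)} = -7 + 0 = -7$)
$m{\left(r \right)} = -7 + r^{2} + 3 r$ ($m{\left(r \right)} = \left(r^{2} + 3 r\right) - 7 = -7 + r^{2} + 3 r$)
$o{\left(B,Y \right)} = 2 + \frac{Y}{B}$ ($o{\left(B,Y \right)} = \left(-2\right) \left(-1\right) + \frac{Y}{B} = 2 + \frac{Y}{B}$)
$I{\left(v \right)} = \frac{3}{v}$ ($I{\left(v \right)} = \frac{2 + \frac{v}{v}}{v} = \frac{2 + 1}{v} = \frac{3}{v}$)
$\frac{K}{I{\left(m{\left(1 \right)} \right)}} = - \frac{423}{3 \frac{1}{-7 + 1^{2} + 3 \cdot 1}} = - \frac{423}{3 \frac{1}{-7 + 1 + 3}} = - \frac{423}{3 \frac{1}{-3}} = - \frac{423}{3 \left(- \frac{1}{3}\right)} = - \frac{423}{-1} = \left(-423\right) \left(-1\right) = 423$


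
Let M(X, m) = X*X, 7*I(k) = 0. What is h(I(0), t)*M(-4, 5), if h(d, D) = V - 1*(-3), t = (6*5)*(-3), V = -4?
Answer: -16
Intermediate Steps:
I(k) = 0 (I(k) = (⅐)*0 = 0)
M(X, m) = X²
t = -90 (t = 30*(-3) = -90)
h(d, D) = -1 (h(d, D) = -4 - 1*(-3) = -4 + 3 = -1)
h(I(0), t)*M(-4, 5) = -1*(-4)² = -1*16 = -16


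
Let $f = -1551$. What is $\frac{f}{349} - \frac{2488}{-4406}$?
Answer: $- \frac{2982697}{768847} \approx -3.8794$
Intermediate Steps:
$\frac{f}{349} - \frac{2488}{-4406} = - \frac{1551}{349} - \frac{2488}{-4406} = \left(-1551\right) \frac{1}{349} - - \frac{1244}{2203} = - \frac{1551}{349} + \frac{1244}{2203} = - \frac{2982697}{768847}$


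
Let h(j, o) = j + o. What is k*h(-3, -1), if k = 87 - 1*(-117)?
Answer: -816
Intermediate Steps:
k = 204 (k = 87 + 117 = 204)
k*h(-3, -1) = 204*(-3 - 1) = 204*(-4) = -816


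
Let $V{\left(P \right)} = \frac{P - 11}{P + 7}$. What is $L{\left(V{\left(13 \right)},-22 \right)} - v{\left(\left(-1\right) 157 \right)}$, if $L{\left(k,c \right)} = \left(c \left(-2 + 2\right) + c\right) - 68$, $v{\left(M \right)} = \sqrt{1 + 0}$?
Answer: $-91$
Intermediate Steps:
$V{\left(P \right)} = \frac{-11 + P}{7 + P}$
$v{\left(M \right)} = 1$ ($v{\left(M \right)} = \sqrt{1} = 1$)
$L{\left(k,c \right)} = -68 + c$ ($L{\left(k,c \right)} = \left(c 0 + c\right) - 68 = \left(0 + c\right) - 68 = c - 68 = -68 + c$)
$L{\left(V{\left(13 \right)},-22 \right)} - v{\left(\left(-1\right) 157 \right)} = \left(-68 - 22\right) - 1 = -90 - 1 = -91$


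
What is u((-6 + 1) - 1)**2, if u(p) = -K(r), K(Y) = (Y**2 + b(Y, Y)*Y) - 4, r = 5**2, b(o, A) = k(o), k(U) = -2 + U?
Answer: 1430416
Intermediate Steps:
b(o, A) = -2 + o
r = 25
K(Y) = -4 + Y**2 + Y*(-2 + Y) (K(Y) = (Y**2 + (-2 + Y)*Y) - 4 = (Y**2 + Y*(-2 + Y)) - 4 = -4 + Y**2 + Y*(-2 + Y))
u(p) = -1196 (u(p) = -(-4 - 2*25 + 2*25**2) = -(-4 - 50 + 2*625) = -(-4 - 50 + 1250) = -1*1196 = -1196)
u((-6 + 1) - 1)**2 = (-1196)**2 = 1430416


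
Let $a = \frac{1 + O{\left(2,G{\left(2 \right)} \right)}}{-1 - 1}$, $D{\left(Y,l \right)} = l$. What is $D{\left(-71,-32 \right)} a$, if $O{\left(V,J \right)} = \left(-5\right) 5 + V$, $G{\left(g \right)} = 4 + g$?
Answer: $-352$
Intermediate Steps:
$O{\left(V,J \right)} = -25 + V$
$a = 11$ ($a = \frac{1 + \left(-25 + 2\right)}{-1 - 1} = \frac{1 - 23}{-2} = \left(- \frac{1}{2}\right) \left(-22\right) = 11$)
$D{\left(-71,-32 \right)} a = \left(-32\right) 11 = -352$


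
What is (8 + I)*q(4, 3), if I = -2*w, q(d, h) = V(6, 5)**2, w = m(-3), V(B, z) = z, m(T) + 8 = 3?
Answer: 450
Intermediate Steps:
m(T) = -5 (m(T) = -8 + 3 = -5)
w = -5
q(d, h) = 25 (q(d, h) = 5**2 = 25)
I = 10 (I = -2*(-5) = 10)
(8 + I)*q(4, 3) = (8 + 10)*25 = 18*25 = 450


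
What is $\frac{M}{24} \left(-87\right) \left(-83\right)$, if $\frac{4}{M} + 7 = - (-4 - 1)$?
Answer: $- \frac{2407}{4} \approx -601.75$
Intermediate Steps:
$M = -2$ ($M = \frac{4}{-7 - \left(-4 - 1\right)} = \frac{4}{-7 - -5} = \frac{4}{-7 + 5} = \frac{4}{-2} = 4 \left(- \frac{1}{2}\right) = -2$)
$\frac{M}{24} \left(-87\right) \left(-83\right) = - \frac{2}{24} \left(-87\right) \left(-83\right) = \left(-2\right) \frac{1}{24} \left(-87\right) \left(-83\right) = \left(- \frac{1}{12}\right) \left(-87\right) \left(-83\right) = \frac{29}{4} \left(-83\right) = - \frac{2407}{4}$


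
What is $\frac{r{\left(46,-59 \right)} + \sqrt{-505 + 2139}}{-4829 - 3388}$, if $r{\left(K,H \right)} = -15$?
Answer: $\frac{5}{2739} - \frac{\sqrt{1634}}{8217} \approx -0.0030939$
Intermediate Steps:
$\frac{r{\left(46,-59 \right)} + \sqrt{-505 + 2139}}{-4829 - 3388} = \frac{-15 + \sqrt{-505 + 2139}}{-4829 - 3388} = \frac{-15 + \sqrt{1634}}{-8217} = \left(-15 + \sqrt{1634}\right) \left(- \frac{1}{8217}\right) = \frac{5}{2739} - \frac{\sqrt{1634}}{8217}$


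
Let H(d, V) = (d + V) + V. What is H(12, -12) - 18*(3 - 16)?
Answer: 222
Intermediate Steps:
H(d, V) = d + 2*V (H(d, V) = (V + d) + V = d + 2*V)
H(12, -12) - 18*(3 - 16) = (12 + 2*(-12)) - 18*(3 - 16) = (12 - 24) - 18*(-13) = -12 + 234 = 222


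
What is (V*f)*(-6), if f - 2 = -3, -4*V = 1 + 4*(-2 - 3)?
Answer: 57/2 ≈ 28.500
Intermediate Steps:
V = 19/4 (V = -(1 + 4*(-2 - 3))/4 = -(1 + 4*(-5))/4 = -(1 - 20)/4 = -1/4*(-19) = 19/4 ≈ 4.7500)
f = -1 (f = 2 - 3 = -1)
(V*f)*(-6) = ((19/4)*(-1))*(-6) = -19/4*(-6) = 57/2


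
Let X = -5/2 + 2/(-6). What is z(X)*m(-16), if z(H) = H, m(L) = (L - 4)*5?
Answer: 850/3 ≈ 283.33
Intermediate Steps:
m(L) = -20 + 5*L (m(L) = (-4 + L)*5 = -20 + 5*L)
X = -17/6 (X = -5*½ + 2*(-⅙) = -5/2 - ⅓ = -17/6 ≈ -2.8333)
z(X)*m(-16) = -17*(-20 + 5*(-16))/6 = -17*(-20 - 80)/6 = -17/6*(-100) = 850/3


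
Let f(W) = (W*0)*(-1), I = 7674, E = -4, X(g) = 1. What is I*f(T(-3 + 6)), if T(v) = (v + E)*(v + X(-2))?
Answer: 0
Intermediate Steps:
T(v) = (1 + v)*(-4 + v) (T(v) = (v - 4)*(v + 1) = (-4 + v)*(1 + v) = (1 + v)*(-4 + v))
f(W) = 0 (f(W) = 0*(-1) = 0)
I*f(T(-3 + 6)) = 7674*0 = 0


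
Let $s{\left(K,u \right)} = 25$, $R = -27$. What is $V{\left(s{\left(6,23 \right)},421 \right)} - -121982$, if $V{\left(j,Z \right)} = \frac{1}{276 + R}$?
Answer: $\frac{30373519}{249} \approx 1.2198 \cdot 10^{5}$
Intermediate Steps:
$V{\left(j,Z \right)} = \frac{1}{249}$ ($V{\left(j,Z \right)} = \frac{1}{276 - 27} = \frac{1}{249}$)
$V{\left(s{\left(6,23 \right)},421 \right)} - -121982 = \frac{1}{249} - -121982 = \frac{1}{249} + 121982 = \frac{30373519}{249}$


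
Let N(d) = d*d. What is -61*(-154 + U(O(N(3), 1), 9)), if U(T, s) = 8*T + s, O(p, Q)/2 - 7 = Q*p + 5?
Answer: -11651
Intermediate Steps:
N(d) = d**2
O(p, Q) = 24 + 2*Q*p (O(p, Q) = 14 + 2*(Q*p + 5) = 14 + 2*(5 + Q*p) = 14 + (10 + 2*Q*p) = 24 + 2*Q*p)
U(T, s) = s + 8*T
-61*(-154 + U(O(N(3), 1), 9)) = -61*(-154 + (9 + 8*(24 + 2*1*3**2))) = -61*(-154 + (9 + 8*(24 + 2*1*9))) = -61*(-154 + (9 + 8*(24 + 18))) = -61*(-154 + (9 + 8*42)) = -61*(-154 + (9 + 336)) = -61*(-154 + 345) = -61*191 = -11651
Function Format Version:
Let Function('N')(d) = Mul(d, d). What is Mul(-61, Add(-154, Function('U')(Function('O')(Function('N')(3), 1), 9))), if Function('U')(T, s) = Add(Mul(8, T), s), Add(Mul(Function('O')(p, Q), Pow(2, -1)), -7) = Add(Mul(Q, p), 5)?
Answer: -11651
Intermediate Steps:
Function('N')(d) = Pow(d, 2)
Function('O')(p, Q) = Add(24, Mul(2, Q, p)) (Function('O')(p, Q) = Add(14, Mul(2, Add(Mul(Q, p), 5))) = Add(14, Mul(2, Add(5, Mul(Q, p)))) = Add(14, Add(10, Mul(2, Q, p))) = Add(24, Mul(2, Q, p)))
Function('U')(T, s) = Add(s, Mul(8, T))
Mul(-61, Add(-154, Function('U')(Function('O')(Function('N')(3), 1), 9))) = Mul(-61, Add(-154, Add(9, Mul(8, Add(24, Mul(2, 1, Pow(3, 2))))))) = Mul(-61, Add(-154, Add(9, Mul(8, Add(24, Mul(2, 1, 9)))))) = Mul(-61, Add(-154, Add(9, Mul(8, Add(24, 18))))) = Mul(-61, Add(-154, Add(9, Mul(8, 42)))) = Mul(-61, Add(-154, Add(9, 336))) = Mul(-61, Add(-154, 345)) = Mul(-61, 191) = -11651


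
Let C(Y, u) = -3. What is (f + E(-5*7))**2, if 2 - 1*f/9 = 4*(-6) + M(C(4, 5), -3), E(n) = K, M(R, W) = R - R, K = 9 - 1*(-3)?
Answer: 60516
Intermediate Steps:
K = 12 (K = 9 + 3 = 12)
M(R, W) = 0
E(n) = 12
f = 234 (f = 18 - 9*(4*(-6) + 0) = 18 - 9*(-24 + 0) = 18 - 9*(-24) = 18 + 216 = 234)
(f + E(-5*7))**2 = (234 + 12)**2 = 246**2 = 60516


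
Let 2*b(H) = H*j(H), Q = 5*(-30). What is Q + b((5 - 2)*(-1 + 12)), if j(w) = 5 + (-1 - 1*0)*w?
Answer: -612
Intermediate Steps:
Q = -150
j(w) = 5 - w (j(w) = 5 + (-1 + 0)*w = 5 - w)
b(H) = H*(5 - H)/2 (b(H) = (H*(5 - H))/2 = H*(5 - H)/2)
Q + b((5 - 2)*(-1 + 12)) = -150 + ((5 - 2)*(-1 + 12))*(5 - (5 - 2)*(-1 + 12))/2 = -150 + (3*11)*(5 - 3*11)/2 = -150 + (1/2)*33*(5 - 1*33) = -150 + (1/2)*33*(5 - 33) = -150 + (1/2)*33*(-28) = -150 - 462 = -612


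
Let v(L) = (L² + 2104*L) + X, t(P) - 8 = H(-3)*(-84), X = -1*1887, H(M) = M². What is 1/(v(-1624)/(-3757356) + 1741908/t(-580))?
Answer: -78069508/181788443967 ≈ -0.00042945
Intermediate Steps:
X = -1887
t(P) = -748 (t(P) = 8 + (-3)²*(-84) = 8 + 9*(-84) = 8 - 756 = -748)
v(L) = -1887 + L² + 2104*L (v(L) = (L² + 2104*L) - 1887 = -1887 + L² + 2104*L)
1/(v(-1624)/(-3757356) + 1741908/t(-580)) = 1/((-1887 + (-1624)² + 2104*(-1624))/(-3757356) + 1741908/(-748)) = 1/((-1887 + 2637376 - 3416896)*(-1/3757356) + 1741908*(-1/748)) = 1/(-781407*(-1/3757356) - 435477/187) = 1/(86823/417484 - 435477/187) = 1/(-181788443967/78069508) = -78069508/181788443967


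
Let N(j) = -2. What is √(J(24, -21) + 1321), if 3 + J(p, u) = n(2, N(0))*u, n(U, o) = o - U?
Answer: √1402 ≈ 37.443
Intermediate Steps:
J(p, u) = -3 - 4*u (J(p, u) = -3 + (-2 - 1*2)*u = -3 + (-2 - 2)*u = -3 - 4*u)
√(J(24, -21) + 1321) = √((-3 - 4*(-21)) + 1321) = √((-3 + 84) + 1321) = √(81 + 1321) = √1402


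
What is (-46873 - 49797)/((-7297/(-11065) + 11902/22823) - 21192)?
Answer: 24412702971650/5351455166979 ≈ 4.5619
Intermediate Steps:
(-46873 - 49797)/((-7297/(-11065) + 11902/22823) - 21192) = -96670/((-7297*(-1/11065) + 11902*(1/22823)) - 21192) = -96670/((7297/11065 + 11902/22823) - 21192) = -96670/(298235061/252536495 - 21192) = -96670/(-5351455166979/252536495) = -96670*(-252536495/5351455166979) = 24412702971650/5351455166979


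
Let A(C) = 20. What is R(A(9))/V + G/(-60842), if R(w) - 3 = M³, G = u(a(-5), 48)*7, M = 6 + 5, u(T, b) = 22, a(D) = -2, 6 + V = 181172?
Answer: 13315916/2755625443 ≈ 0.0048323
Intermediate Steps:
V = 181166 (V = -6 + 181172 = 181166)
M = 11
G = 154 (G = 22*7 = 154)
R(w) = 1334 (R(w) = 3 + 11³ = 3 + 1331 = 1334)
R(A(9))/V + G/(-60842) = 1334/181166 + 154/(-60842) = 1334*(1/181166) + 154*(-1/60842) = 667/90583 - 77/30421 = 13315916/2755625443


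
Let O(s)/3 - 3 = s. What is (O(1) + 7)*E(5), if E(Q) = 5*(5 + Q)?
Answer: 950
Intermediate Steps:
E(Q) = 25 + 5*Q
O(s) = 9 + 3*s
(O(1) + 7)*E(5) = ((9 + 3*1) + 7)*(25 + 5*5) = ((9 + 3) + 7)*(25 + 25) = (12 + 7)*50 = 19*50 = 950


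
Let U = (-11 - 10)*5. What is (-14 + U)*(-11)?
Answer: 1309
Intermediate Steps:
U = -105 (U = -21*5 = -105)
(-14 + U)*(-11) = (-14 - 105)*(-11) = -119*(-11) = 1309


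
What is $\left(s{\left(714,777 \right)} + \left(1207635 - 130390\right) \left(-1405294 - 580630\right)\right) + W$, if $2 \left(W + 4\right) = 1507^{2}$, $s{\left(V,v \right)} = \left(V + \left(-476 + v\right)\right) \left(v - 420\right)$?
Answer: $- \frac{4278650403009}{2} \approx -2.1393 \cdot 10^{12}$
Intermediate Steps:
$s{\left(V,v \right)} = \left(-420 + v\right) \left(-476 + V + v\right)$ ($s{\left(V,v \right)} = \left(-476 + V + v\right) \left(-420 + v\right) = \left(-420 + v\right) \left(-476 + V + v\right)$)
$W = \frac{2271041}{2}$ ($W = -4 + \frac{1507^{2}}{2} = -4 + \frac{1}{2} \cdot 2271049 = -4 + \frac{2271049}{2} = \frac{2271041}{2} \approx 1.1355 \cdot 10^{6}$)
$\left(s{\left(714,777 \right)} + \left(1207635 - 130390\right) \left(-1405294 - 580630\right)\right) + W = \left(\left(199920 + 777^{2} - 696192 - 299880 + 714 \cdot 777\right) + \left(1207635 - 130390\right) \left(-1405294 - 580630\right)\right) + \frac{2271041}{2} = \left(\left(199920 + 603729 - 696192 - 299880 + 554778\right) + 1077245 \left(-1985924\right)\right) + \frac{2271041}{2} = \left(362355 - 2139326699380\right) + \frac{2271041}{2} = -2139326337025 + \frac{2271041}{2} = - \frac{4278650403009}{2}$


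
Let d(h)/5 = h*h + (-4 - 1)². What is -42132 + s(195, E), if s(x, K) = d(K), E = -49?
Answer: -30002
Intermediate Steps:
d(h) = 125 + 5*h² (d(h) = 5*(h*h + (-4 - 1)²) = 5*(h² + (-5)²) = 5*(h² + 25) = 5*(25 + h²) = 125 + 5*h²)
s(x, K) = 125 + 5*K²
-42132 + s(195, E) = -42132 + (125 + 5*(-49)²) = -42132 + (125 + 5*2401) = -42132 + (125 + 12005) = -42132 + 12130 = -30002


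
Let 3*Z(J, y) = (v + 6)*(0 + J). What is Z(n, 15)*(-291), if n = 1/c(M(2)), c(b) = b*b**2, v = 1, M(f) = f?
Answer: -679/8 ≈ -84.875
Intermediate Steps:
c(b) = b**3
n = 1/8 (n = 1/(2**3) = 1/8 ≈ 0.12500)
Z(J, y) = 7*J/3 (Z(J, y) = ((1 + 6)*(0 + J))/3 = (7*J)/3 = 7*J/3)
Z(n, 15)*(-291) = ((7/3)*(1/8))*(-291) = (7/24)*(-291) = -679/8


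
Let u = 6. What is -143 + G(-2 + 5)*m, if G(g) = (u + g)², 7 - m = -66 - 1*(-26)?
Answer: 3664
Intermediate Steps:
m = 47 (m = 7 - (-66 - 1*(-26)) = 7 - (-66 + 26) = 7 - 1*(-40) = 7 + 40 = 47)
G(g) = (6 + g)²
-143 + G(-2 + 5)*m = -143 + (6 + (-2 + 5))²*47 = -143 + (6 + 3)²*47 = -143 + 9²*47 = -143 + 81*47 = -143 + 3807 = 3664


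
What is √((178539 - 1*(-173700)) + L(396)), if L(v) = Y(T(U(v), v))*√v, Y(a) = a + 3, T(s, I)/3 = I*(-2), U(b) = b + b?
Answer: √(352239 - 14238*√11) ≈ 552.28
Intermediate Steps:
U(b) = 2*b
T(s, I) = -6*I (T(s, I) = 3*(I*(-2)) = 3*(-2*I) = -6*I)
Y(a) = 3 + a
L(v) = √v*(3 - 6*v) (L(v) = (3 - 6*v)*√v = √v*(3 - 6*v))
√((178539 - 1*(-173700)) + L(396)) = √((178539 - 1*(-173700)) + √396*(3 - 6*396)) = √((178539 + 173700) + (6*√11)*(3 - 2376)) = √(352239 + (6*√11)*(-2373)) = √(352239 - 14238*√11)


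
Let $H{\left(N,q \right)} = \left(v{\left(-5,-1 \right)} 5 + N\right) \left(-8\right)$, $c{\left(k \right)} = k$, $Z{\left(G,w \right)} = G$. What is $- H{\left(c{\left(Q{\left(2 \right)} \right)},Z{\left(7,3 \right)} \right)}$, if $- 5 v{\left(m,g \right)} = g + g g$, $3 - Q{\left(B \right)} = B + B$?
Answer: $-8$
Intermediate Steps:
$Q{\left(B \right)} = 3 - 2 B$ ($Q{\left(B \right)} = 3 - \left(B + B\right) = 3 - 2 B$)
$v{\left(m,g \right)} = - \frac{g}{5} - \frac{g^{2}}{5}$ ($v{\left(m,g \right)} = - \frac{g + g g}{5} = - \frac{g + g^{2}}{5} = - \frac{g}{5} - \frac{g^{2}}{5}$)
$H{\left(N,q \right)} = - 8 N$ ($H{\left(N,q \right)} = \left(\left(- \frac{1}{5}\right) \left(-1\right) \left(1 - 1\right) 5 + N\right) \left(-8\right) = \left(\left(- \frac{1}{5}\right) \left(-1\right) 0 \cdot 5 + N\right) \left(-8\right) = \left(0 \cdot 5 + N\right) \left(-8\right) = \left(0 + N\right) \left(-8\right) = N \left(-8\right) = - 8 N$)
$- H{\left(c{\left(Q{\left(2 \right)} \right)},Z{\left(7,3 \right)} \right)} = - \left(-8\right) \left(3 - 4\right) = - \left(-8\right) \left(-1\right) = \left(-1\right) 8 = -8$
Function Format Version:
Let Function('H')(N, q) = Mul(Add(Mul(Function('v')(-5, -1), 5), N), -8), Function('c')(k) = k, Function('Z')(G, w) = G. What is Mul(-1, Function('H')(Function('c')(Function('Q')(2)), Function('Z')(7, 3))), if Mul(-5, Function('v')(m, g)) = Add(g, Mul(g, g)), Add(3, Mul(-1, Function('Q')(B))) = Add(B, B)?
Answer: -8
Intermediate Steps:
Function('Q')(B) = Add(3, Mul(-2, B)) (Function('Q')(B) = Add(3, Mul(-1, Add(B, B))) = Add(3, Mul(-1, Mul(2, B))) = Add(3, Mul(-2, B)))
Function('v')(m, g) = Add(Mul(Rational(-1, 5), g), Mul(Rational(-1, 5), Pow(g, 2))) (Function('v')(m, g) = Mul(Rational(-1, 5), Add(g, Mul(g, g))) = Mul(Rational(-1, 5), Add(g, Pow(g, 2))) = Add(Mul(Rational(-1, 5), g), Mul(Rational(-1, 5), Pow(g, 2))))
Function('H')(N, q) = Mul(-8, N) (Function('H')(N, q) = Mul(Add(Mul(Mul(Rational(-1, 5), -1, Add(1, -1)), 5), N), -8) = Mul(Add(Mul(Mul(Rational(-1, 5), -1, 0), 5), N), -8) = Mul(Add(Mul(0, 5), N), -8) = Mul(Add(0, N), -8) = Mul(N, -8) = Mul(-8, N))
Mul(-1, Function('H')(Function('c')(Function('Q')(2)), Function('Z')(7, 3))) = Mul(-1, Mul(-8, Add(3, Mul(-2, 2)))) = Mul(-1, Mul(-8, Add(3, -4))) = Mul(-1, Mul(-8, -1)) = Mul(-1, 8) = -8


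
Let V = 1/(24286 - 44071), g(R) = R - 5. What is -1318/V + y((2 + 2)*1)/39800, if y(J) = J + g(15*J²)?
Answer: 1037849874239/39800 ≈ 2.6077e+7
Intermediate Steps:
g(R) = -5 + R
y(J) = -5 + J + 15*J² (y(J) = J + (-5 + 15*J²) = -5 + J + 15*J²)
V = -1/19785 (V = 1/(-19785) = -1/19785 ≈ -5.0543e-5)
-1318/V + y((2 + 2)*1)/39800 = -1318/(-1/19785) + (-5 + (2 + 2)*1 + 15*((2 + 2)*1)²)/39800 = -1318*(-19785) + (-5 + 4*1 + 15*(4*1)²)*(1/39800) = 26076630 + (-5 + 4 + 15*4²)*(1/39800) = 26076630 + (-5 + 4 + 15*16)*(1/39800) = 26076630 + (-5 + 4 + 240)*(1/39800) = 26076630 + 239*(1/39800) = 26076630 + 239/39800 = 1037849874239/39800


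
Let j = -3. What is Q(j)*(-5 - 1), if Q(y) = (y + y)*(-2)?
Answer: -72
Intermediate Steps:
Q(y) = -4*y (Q(y) = (2*y)*(-2) = -4*y)
Q(j)*(-5 - 1) = (-4*(-3))*(-5 - 1) = 12*(-6) = -72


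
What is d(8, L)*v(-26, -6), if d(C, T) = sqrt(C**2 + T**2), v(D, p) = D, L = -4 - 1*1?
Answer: -26*sqrt(89) ≈ -245.28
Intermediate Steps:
L = -5 (L = -4 - 1 = -5)
d(8, L)*v(-26, -6) = sqrt(8**2 + (-5)**2)*(-26) = sqrt(64 + 25)*(-26) = sqrt(89)*(-26) = -26*sqrt(89)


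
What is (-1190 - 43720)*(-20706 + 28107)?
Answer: -332378910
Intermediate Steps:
(-1190 - 43720)*(-20706 + 28107) = -44910*7401 = -332378910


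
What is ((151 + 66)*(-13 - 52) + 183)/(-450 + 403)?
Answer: 13922/47 ≈ 296.21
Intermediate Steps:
((151 + 66)*(-13 - 52) + 183)/(-450 + 403) = (217*(-65) + 183)/(-47) = (-14105 + 183)*(-1/47) = -13922*(-1/47) = 13922/47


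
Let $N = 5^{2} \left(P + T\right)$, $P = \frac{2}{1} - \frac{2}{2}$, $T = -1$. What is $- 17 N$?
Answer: $0$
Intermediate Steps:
$P = 1$ ($P = 2 \cdot 1 - 1 = 2 - 1 = 1$)
$N = 0$ ($N = 5^{2} \left(1 - 1\right) = 25 \cdot 0 = 0$)
$- 17 N = \left(-17\right) 0 = 0$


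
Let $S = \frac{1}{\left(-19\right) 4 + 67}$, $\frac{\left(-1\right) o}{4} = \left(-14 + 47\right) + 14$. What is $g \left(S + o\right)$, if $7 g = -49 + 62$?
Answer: $- \frac{22009}{63} \approx -349.35$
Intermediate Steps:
$o = -188$ ($o = - 4 \left(\left(-14 + 47\right) + 14\right) = - 4 \left(33 + 14\right) = \left(-4\right) 47 = -188$)
$g = \frac{13}{7}$ ($g = \frac{-49 + 62}{7} = \frac{1}{7} \cdot 13 = \frac{13}{7} \approx 1.8571$)
$S = - \frac{1}{9}$ ($S = \frac{1}{-76 + 67} = \frac{1}{-9} = - \frac{1}{9} \approx -0.11111$)
$g \left(S + o\right) = \frac{13 \left(- \frac{1}{9} - 188\right)}{7} = \frac{13}{7} \left(- \frac{1693}{9}\right) = - \frac{22009}{63}$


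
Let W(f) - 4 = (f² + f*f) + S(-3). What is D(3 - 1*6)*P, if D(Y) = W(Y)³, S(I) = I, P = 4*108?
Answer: 2963088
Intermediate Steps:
P = 432
W(f) = 1 + 2*f² (W(f) = 4 + ((f² + f*f) - 3) = 4 + ((f² + f²) - 3) = 4 + (2*f² - 3) = 4 + (-3 + 2*f²) = 1 + 2*f²)
D(Y) = (1 + 2*Y²)³
D(3 - 1*6)*P = (1 + 2*(3 - 1*6)²)³*432 = (1 + 2*(3 - 6)²)³*432 = (1 + 2*(-3)²)³*432 = (1 + 2*9)³*432 = (1 + 18)³*432 = 19³*432 = 6859*432 = 2963088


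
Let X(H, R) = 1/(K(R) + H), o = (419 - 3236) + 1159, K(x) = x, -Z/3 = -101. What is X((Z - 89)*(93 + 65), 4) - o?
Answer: 56066929/33816 ≈ 1658.0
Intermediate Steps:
Z = 303 (Z = -3*(-101) = 303)
o = -1658 (o = -2817 + 1159 = -1658)
X(H, R) = 1/(H + R) (X(H, R) = 1/(R + H) = 1/(H + R))
X((Z - 89)*(93 + 65), 4) - o = 1/((303 - 89)*(93 + 65) + 4) - 1*(-1658) = 1/(214*158 + 4) + 1658 = 1/(33812 + 4) + 1658 = 1/33816 + 1658 = 56066929/33816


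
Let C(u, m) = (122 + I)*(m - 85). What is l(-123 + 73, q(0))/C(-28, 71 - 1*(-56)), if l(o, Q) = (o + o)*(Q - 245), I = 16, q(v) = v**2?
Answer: 875/207 ≈ 4.2271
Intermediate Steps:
l(o, Q) = 2*o*(-245 + Q) (l(o, Q) = (2*o)*(-245 + Q) = 2*o*(-245 + Q))
C(u, m) = -11730 + 138*m (C(u, m) = (122 + 16)*(m - 85) = 138*(-85 + m) = -11730 + 138*m)
l(-123 + 73, q(0))/C(-28, 71 - 1*(-56)) = (2*(-123 + 73)*(-245 + 0**2))/(-11730 + 138*(71 - 1*(-56))) = (2*(-50)*(-245 + 0))/(-11730 + 138*(71 + 56)) = (2*(-50)*(-245))/(-11730 + 138*127) = 24500/(-11730 + 17526) = 24500/5796 = 24500*(1/5796) = 875/207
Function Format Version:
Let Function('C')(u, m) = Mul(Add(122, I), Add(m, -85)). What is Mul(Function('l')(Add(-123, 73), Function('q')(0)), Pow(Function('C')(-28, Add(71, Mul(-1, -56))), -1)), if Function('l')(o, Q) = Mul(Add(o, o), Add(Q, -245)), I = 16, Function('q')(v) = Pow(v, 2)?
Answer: Rational(875, 207) ≈ 4.2271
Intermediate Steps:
Function('l')(o, Q) = Mul(2, o, Add(-245, Q)) (Function('l')(o, Q) = Mul(Mul(2, o), Add(-245, Q)) = Mul(2, o, Add(-245, Q)))
Function('C')(u, m) = Add(-11730, Mul(138, m)) (Function('C')(u, m) = Mul(Add(122, 16), Add(m, -85)) = Mul(138, Add(-85, m)) = Add(-11730, Mul(138, m)))
Mul(Function('l')(Add(-123, 73), Function('q')(0)), Pow(Function('C')(-28, Add(71, Mul(-1, -56))), -1)) = Mul(Mul(2, Add(-123, 73), Add(-245, Pow(0, 2))), Pow(Add(-11730, Mul(138, Add(71, Mul(-1, -56)))), -1)) = Mul(Mul(2, -50, Add(-245, 0)), Pow(Add(-11730, Mul(138, Add(71, 56))), -1)) = Mul(Mul(2, -50, -245), Pow(Add(-11730, Mul(138, 127)), -1)) = Mul(24500, Pow(Add(-11730, 17526), -1)) = Mul(24500, Pow(5796, -1)) = Mul(24500, Rational(1, 5796)) = Rational(875, 207)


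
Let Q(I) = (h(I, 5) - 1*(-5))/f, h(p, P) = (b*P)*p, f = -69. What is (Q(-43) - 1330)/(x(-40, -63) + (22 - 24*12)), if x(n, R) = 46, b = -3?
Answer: 4621/759 ≈ 6.0883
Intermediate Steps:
h(p, P) = -3*P*p (h(p, P) = (-3*P)*p = -3*P*p)
Q(I) = -5/69 + 5*I/23 (Q(I) = (-3*5*I - 1*(-5))/(-69) = (-15*I + 5)*(-1/69) = (5 - 15*I)*(-1/69) = -5/69 + 5*I/23)
(Q(-43) - 1330)/(x(-40, -63) + (22 - 24*12)) = ((-5/69 + (5/23)*(-43)) - 1330)/(46 + (22 - 24*12)) = ((-5/69 - 215/23) - 1330)/(46 + (22 - 288)) = (-650/69 - 1330)/(46 - 266) = -92420/69/(-220) = -92420/69*(-1/220) = 4621/759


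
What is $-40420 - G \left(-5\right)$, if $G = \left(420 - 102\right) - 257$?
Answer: $-40115$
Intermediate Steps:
$G = 61$ ($G = 318 - 257 = 61$)
$-40420 - G \left(-5\right) = -40420 - 61 \left(-5\right) = -40420 - -305 = -40420 + 305 = -40115$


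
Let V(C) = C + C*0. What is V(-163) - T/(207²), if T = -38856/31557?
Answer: -73468753901/450728631 ≈ -163.00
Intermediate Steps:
V(C) = C (V(C) = C + 0 = C)
T = -12952/10519 (T = -38856*1/31557 = -12952/10519 ≈ -1.2313)
V(-163) - T/(207²) = -163 - (-12952)/(10519*(207²)) = -163 - (-12952)/(10519*42849) = -163 - 1*(-12952/450728631) = -163 + 12952/450728631 = -73468753901/450728631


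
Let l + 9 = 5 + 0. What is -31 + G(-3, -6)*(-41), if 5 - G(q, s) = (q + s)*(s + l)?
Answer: 3454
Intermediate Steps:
l = -4 (l = -9 + (5 + 0) = -9 + 5 = -4)
G(q, s) = 5 - (-4 + s)*(q + s) (G(q, s) = 5 - (q + s)*(s - 4) = 5 - (q + s)*(-4 + s) = 5 - (-4 + s)*(q + s))
-31 + G(-3, -6)*(-41) = -31 + (5 - 1*(-6)**2 + 4*(-3) + 4*(-6) - 1*(-3)*(-6))*(-41) = -31 + (5 - 1*36 - 12 - 24 - 18)*(-41) = -31 + (5 - 36 - 12 - 24 - 18)*(-41) = -31 - 85*(-41) = -31 + 3485 = 3454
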